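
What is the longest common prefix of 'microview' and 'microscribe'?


Compare from the start: 5 characters match: 'micro'. Mismatch at position 6: 'v' vs 's'.

micro


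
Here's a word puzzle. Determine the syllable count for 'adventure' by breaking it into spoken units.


Break 'adventure' into syllables: ad-ven-ture -> ad | ven | ture = 3 syllables

3 syllables


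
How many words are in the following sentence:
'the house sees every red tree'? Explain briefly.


Split into words: the | house | sees | every | red | tree = 6 words.

6


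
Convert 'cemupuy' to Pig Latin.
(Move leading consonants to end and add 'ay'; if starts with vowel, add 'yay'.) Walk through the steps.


'cemupuy': move consonant cluster 'c' to end and add 'ay': 'emupuycay'.

emupuycay


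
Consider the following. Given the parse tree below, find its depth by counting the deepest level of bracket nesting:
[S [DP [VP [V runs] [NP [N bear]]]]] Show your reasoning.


Count bracket nesting levels:
'[' at pos 0: depth = 1
'[' at pos 3: depth = 2
'[' at pos 7: depth = 3
'[' at pos 11: depth = 4
'[' at pos 20: depth = 4
'[' at pos 24: depth = 5
Maximum depth reached: 5

5


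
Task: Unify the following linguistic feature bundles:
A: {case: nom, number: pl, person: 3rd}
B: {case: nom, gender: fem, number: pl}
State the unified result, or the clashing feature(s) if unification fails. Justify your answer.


Compare features:
case: A=nom vs B=nom -> unified: nom
gender: A=_ vs B=fem -> unified: fem
number: A=pl vs B=pl -> unified: pl
person: A=3rd vs B=_ -> unified: 3rd
No clashes found.

Unified: {case: nom, gender: fem, number: pl, person: 3rd}


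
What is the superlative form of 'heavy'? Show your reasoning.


Apply superlative formation (consonant + y: change y to i, add -est): 'heavy' -> 'heaviest'.

heaviest


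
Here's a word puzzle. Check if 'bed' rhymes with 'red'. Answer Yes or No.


Rime (stressed vowel + following sounds) of 'bed': -ed = /ɛd/
Rime of 'red': -ed = /ɛd/
/ɛd/ and /ɛd/ are the same ending sound, so the words rhyme.

Yes


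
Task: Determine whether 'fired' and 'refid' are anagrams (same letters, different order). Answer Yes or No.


Sorted letters of 'fired': 'defir'
Sorted letters of 'refid': 'defir'
They match.

Yes


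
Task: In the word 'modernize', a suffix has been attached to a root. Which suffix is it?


The word 'modernize' = 'modern' (root) + '-ize' (suffix). The suffix is '-ize'.

ize


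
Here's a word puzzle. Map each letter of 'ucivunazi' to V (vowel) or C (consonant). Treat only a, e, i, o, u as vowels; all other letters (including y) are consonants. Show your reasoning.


Letter mapping: u = V, c = C, i = V, v = C, u = V, n = C, a = V, z = C, i = V.

VCVCVCVCV


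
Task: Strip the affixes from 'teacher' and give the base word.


Remove suffix '-er' from 'teacher' to get root 'teach'.

teach


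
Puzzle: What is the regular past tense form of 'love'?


Apply rule: Add -d (word ends in -e). 'love' becomes 'loved'.

loved


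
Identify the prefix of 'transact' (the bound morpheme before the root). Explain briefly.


The word 'transact' = 'trans' (prefix) + 'act' (root). The prefix is 'trans'.

trans


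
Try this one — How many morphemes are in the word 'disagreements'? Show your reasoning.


Decomposition: dis- (prefix) + agree (root) + -ment (suffix) + -s (plural) = 4 morpheme(s)

4 morphemes


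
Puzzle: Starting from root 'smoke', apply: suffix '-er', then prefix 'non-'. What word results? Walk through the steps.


Step 1: Add suffix '-er' to 'smoke' = 'smoker'
Step 2: Add prefix 'non-' to 'smoker' = 'nonsmoker'

nonsmoker


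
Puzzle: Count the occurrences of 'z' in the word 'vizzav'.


Letter 'z' in 'vizzav': found at position(s) 3, 4 = 2 occurrence(s).

2


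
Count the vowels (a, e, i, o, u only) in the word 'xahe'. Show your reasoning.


Vowels in 'xahe': a, e = 2 vowels.

2


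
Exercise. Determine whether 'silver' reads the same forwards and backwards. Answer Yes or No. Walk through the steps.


Forward: 'silver'
Reversed: 'revlis'
They differ.

No


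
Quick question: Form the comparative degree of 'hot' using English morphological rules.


Apply comparative formation (double final consonant, add -er): 'hot' -> 'hotter'.

hotter


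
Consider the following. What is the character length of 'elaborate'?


Spell out 'elaborate' and number each letter: e(1), l(2), a(3), b(4), o(5), r(6), a(7), t(8), e(9). Total: 9 letters.

9


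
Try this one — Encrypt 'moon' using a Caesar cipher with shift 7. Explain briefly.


Shift each letter by 7: m -> t, o -> v, o -> v, n -> u. Result: 'tvvu'.

tvvu


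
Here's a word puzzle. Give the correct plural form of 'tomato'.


Apply rule: Add -es (consonant + o). 'tomato' becomes 'tomatoes'.

tomatoes


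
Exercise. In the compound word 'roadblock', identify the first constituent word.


Split 'roadblock' into 'road' + 'block'. The first part is 'road'.

road


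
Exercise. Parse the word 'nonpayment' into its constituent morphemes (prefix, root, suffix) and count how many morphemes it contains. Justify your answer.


Step 1: Identify prefix: 'non' (meaning: not)
Step 2: Identify root: 'pay'
Step 3: Identify suffix(es): 'ment'
Decomposition: non- (prefix: not) + pay (root) + -ment (suffix: action/result)
Total morphemes: 3

3 morphemes (non- (prefix: not) + pay (root) + -ment (suffix: action/result))


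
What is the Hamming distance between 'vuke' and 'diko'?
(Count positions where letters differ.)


Alignment:
Position 1: 'v' vs 'd' = DIFFER
Position 2: 'u' vs 'i' = DIFFER
Position 3: 'k' vs 'k' = match
Position 4: 'e' vs 'o' = DIFFER
Total differences: 3

3


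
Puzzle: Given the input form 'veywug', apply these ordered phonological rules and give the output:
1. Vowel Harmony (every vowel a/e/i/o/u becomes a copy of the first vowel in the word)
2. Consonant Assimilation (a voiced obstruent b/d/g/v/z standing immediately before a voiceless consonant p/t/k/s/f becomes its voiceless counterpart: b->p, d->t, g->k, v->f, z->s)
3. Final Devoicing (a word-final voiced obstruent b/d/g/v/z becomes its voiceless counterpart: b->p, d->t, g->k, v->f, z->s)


Starting form: 'veywug'
Rule 1: Vowel Harmony: all vowels become 'e' (matching first vowel). 'veywug' -> 'veyweg'
Rule 2: Consonant Assimilation: no voiced obstruent (b/d/g/v/z) stands immediately before a voiceless consonant (p/t/k/s/f). No change.
Rule 3: Final Devoicing: word-final voiced obstruent 'g' becomes voiceless 'k'. 'veyweg' -> 'veywek'
Final form: 'veywek'

veywek


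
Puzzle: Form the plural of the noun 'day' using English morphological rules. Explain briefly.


Apply rule: Add -s. 'day' becomes 'days'.

days


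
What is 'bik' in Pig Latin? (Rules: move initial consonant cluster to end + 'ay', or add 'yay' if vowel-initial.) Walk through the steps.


'bik': move consonant cluster 'b' to end and add 'ay': 'ikbay'.

ikbay


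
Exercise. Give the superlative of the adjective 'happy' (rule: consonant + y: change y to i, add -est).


Apply superlative formation (consonant + y: change y to i, add -est): 'happy' -> 'happiest'.

happiest


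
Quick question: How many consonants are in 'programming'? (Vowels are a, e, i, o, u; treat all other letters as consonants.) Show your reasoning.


Consonants in 'programming': p, r, g, r, m, m, n, g = 8 consonants.

8


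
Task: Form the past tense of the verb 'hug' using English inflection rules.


Apply rule: Double final consonant and add -ed. 'hug' becomes 'hugged'.

hugged


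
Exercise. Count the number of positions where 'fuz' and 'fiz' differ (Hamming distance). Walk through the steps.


Alignment:
Position 1: 'f' vs 'f' = match
Position 2: 'u' vs 'i' = DIFFER
Position 3: 'z' vs 'z' = match
Total differences: 1

1


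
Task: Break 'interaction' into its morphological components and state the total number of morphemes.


Step 1: Identify prefix: 'inter' (meaning: between)
Step 2: Identify root: 'act'
Step 3: Identify suffix(es): 'ion'
Decomposition: inter- (prefix: between) + act (root) + -ion (suffix: act of)
Total morphemes: 3

3 morphemes (inter- (prefix: between) + act (root) + -ion (suffix: act of))


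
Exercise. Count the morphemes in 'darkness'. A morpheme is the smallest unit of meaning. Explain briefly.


Decomposition: dark (root) + -ness (suffix) = 2 morpheme(s)

2 morphemes


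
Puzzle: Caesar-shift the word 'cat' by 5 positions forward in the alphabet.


Shift each letter by 5: c -> h, a -> f, t -> y. Result: 'hfy'.

hfy


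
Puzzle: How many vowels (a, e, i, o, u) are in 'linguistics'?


Vowels in 'linguistics': i, u, i, i = 4 vowels.

4


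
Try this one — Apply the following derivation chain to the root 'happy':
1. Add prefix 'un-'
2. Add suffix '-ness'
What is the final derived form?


Step 1: Add prefix 'un-' to 'happy' = 'unhappy'
Step 2: Add suffix '-ness' to 'unhappy' = 'unhappiness'

unhappiness


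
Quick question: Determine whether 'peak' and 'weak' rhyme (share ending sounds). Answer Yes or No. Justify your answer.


Rime (stressed vowel + following sounds) of 'peak': -eak = /iːk/
Rime of 'weak': -eak = /iːk/
/iːk/ and /iːk/ are the same ending sound, so the words rhyme.

Yes


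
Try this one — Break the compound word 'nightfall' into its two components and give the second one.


Split 'nightfall' into 'night' + 'fall'. The second part is 'fall'.

fall


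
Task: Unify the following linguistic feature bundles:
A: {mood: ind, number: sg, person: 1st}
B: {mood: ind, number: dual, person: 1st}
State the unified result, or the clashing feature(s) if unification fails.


Compare features:
mood: A=ind vs B=ind -> unified: ind
number: A=sg vs B=dual -> CLASH
person: A=1st vs B=1st -> unified: 1st
Clash detected on feature 'number' (sg vs dual); unification fails.

CLASH on 'number' (sg vs dual)


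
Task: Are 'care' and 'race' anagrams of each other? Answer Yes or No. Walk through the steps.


Sorted letters of 'care': 'acer'
Sorted letters of 'race': 'acer'
They match.

Yes


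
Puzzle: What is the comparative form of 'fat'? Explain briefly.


Apply comparative formation (double final consonant, add -er): 'fat' -> 'fatter'.

fatter


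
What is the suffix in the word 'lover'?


The word 'lover' = 'love' (root) + '-er' (suffix). The suffix is '-er'.

er


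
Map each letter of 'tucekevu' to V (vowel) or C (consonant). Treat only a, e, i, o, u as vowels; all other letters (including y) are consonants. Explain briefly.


Letter mapping: t = C, u = V, c = C, e = V, k = C, e = V, v = C, u = V.

CVCVCVCV


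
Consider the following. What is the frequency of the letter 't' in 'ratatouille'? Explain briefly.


Letter 't' in 'ratatouille': found at position(s) 3, 5 = 2 occurrence(s).

2


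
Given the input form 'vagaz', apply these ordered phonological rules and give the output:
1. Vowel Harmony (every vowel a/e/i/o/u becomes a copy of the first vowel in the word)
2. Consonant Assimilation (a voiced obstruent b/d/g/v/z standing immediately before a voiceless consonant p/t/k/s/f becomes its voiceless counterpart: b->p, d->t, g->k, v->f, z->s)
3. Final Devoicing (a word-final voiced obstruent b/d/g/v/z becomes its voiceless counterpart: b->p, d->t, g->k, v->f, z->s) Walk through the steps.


Starting form: 'vagaz'
Rule 1: Vowel Harmony: all vowels already match. No change.
Rule 2: Consonant Assimilation: no voiced obstruent (b/d/g/v/z) stands immediately before a voiceless consonant (p/t/k/s/f). No change.
Rule 3: Final Devoicing: word-final voiced obstruent 'z' becomes voiceless 's'. 'vagaz' -> 'vagas'
Final form: 'vagas'

vagas


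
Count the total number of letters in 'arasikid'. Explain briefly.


Spell out 'arasikid' and number each letter: a(1), r(2), a(3), s(4), i(5), k(6), i(7), d(8). Total: 8 letters.

8


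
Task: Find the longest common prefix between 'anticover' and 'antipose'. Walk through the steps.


Compare from the start: 4 characters match: 'anti'. Mismatch at position 5: 'c' vs 'p'.

anti


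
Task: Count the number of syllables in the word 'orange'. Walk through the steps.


Break 'orange' into syllables: or-ange -> or | ange = 2 syllables

2 syllables


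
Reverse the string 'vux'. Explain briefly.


Reverse 'vux' character by character: 'xuv'.

xuv


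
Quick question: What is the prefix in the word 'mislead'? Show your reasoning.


The word 'mislead' = 'mis' (prefix) + 'lead' (root). The prefix is 'mis'.

mis


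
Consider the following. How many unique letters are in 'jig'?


Unique letters in 'jig': {g, i, j} = 3 distinct letters.

3


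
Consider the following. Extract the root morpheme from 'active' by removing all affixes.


Remove suffix '-ive' from 'active' to get root 'act'.

act


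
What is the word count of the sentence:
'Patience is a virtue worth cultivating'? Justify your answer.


Split into words: Patience | is | a | virtue | worth | cultivating = 6 words.

6


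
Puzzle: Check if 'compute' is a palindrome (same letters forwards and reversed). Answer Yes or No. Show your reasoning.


Forward: 'compute'
Reversed: 'etupmoc'
They differ.

No


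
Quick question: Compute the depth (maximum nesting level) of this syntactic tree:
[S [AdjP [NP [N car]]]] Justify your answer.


Count bracket nesting levels:
'[' at pos 0: depth = 1
'[' at pos 3: depth = 2
'[' at pos 9: depth = 3
'[' at pos 13: depth = 4
Maximum depth reached: 4

4


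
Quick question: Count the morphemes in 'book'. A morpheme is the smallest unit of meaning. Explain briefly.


Decomposition: book (free morpheme) = 1 morpheme(s)

1 morphemes


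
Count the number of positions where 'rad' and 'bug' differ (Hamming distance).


Alignment:
Position 1: 'r' vs 'b' = DIFFER
Position 2: 'a' vs 'u' = DIFFER
Position 3: 'd' vs 'g' = DIFFER
Total differences: 3

3


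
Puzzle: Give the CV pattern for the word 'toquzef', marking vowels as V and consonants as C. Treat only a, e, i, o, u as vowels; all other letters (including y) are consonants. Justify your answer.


Letter mapping: t = C, o = V, q = C, u = V, z = C, e = V, f = C.

CVCVCVC


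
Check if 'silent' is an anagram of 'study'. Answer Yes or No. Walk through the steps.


Sorted letters of 'silent': 'eilnst'
Sorted letters of 'study': 'dstuy'
They do not match.

No


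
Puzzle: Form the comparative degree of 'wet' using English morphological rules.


Apply comparative formation (double final consonant, add -er): 'wet' -> 'wetter'.

wetter


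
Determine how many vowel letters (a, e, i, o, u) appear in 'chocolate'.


Vowels in 'chocolate': o, o, a, e = 4 vowels.

4


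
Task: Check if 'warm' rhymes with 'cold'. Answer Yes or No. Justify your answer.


Rime (stressed vowel + following sounds) of 'warm': -arm = /ɔːrm/
Rime of 'cold': -old = /oʊld/
/ɔːrm/ and /oʊld/ are different ending sounds, so the words do not rhyme.

No


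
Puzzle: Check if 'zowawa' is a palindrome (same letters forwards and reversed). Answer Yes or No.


Forward: 'zowawa'
Reversed: 'awawoz'
They differ.

No


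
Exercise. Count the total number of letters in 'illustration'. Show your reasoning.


Spell out 'illustration' and number each letter: i(1), l(2), l(3), u(4), s(5), t(6), r(7), a(8), t(9), i(10), o(11), n(12). Total: 12 letters.

12


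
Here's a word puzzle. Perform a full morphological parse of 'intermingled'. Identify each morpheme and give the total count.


Step 1: Identify prefix: 'inter' (meaning: between)
Step 2: Identify root: 'mingle'
Step 3: Identify suffix(es): 'ed'
Decomposition: inter- (prefix: between) + mingle (root) + -ed (suffix: past)
Total morphemes: 3

3 morphemes (inter- (prefix: between) + mingle (root) + -ed (suffix: past))


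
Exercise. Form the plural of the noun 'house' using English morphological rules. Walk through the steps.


Apply rule: Add -s. 'house' becomes 'houses'.

houses


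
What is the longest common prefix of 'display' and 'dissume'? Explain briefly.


Compare from the start: 3 characters match: 'dis'. Mismatch at position 4: 'p' vs 's'.

dis


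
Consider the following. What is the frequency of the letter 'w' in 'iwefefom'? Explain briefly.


Letter 'w' in 'iwefefom': found at position(s) 2 = 1 occurrence(s).

1


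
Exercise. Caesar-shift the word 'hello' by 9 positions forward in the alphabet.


Shift each letter by 9: h -> q, e -> n, l -> u, l -> u, o -> x. Result: 'qnuux'.

qnuux


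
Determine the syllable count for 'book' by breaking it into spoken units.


Break 'book' into syllables: book -> book = 1 syllable

1 syllable


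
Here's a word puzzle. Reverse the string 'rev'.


Reverse 'rev' character by character: 'ver'.

ver


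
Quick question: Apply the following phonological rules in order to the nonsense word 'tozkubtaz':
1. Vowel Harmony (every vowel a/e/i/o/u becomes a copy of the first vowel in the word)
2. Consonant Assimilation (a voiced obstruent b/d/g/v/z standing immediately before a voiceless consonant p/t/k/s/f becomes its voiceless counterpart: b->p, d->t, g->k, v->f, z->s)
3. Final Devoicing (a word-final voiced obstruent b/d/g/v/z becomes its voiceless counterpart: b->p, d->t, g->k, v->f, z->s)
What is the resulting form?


Starting form: 'tozkubtaz'
Rule 1: Vowel Harmony: all vowels become 'o' (matching first vowel). 'tozkubtaz' -> 'tozkobtoz'
Rule 2: Consonant Assimilation: voiced obstruent before voiceless consonant becomes voiceless ('zk' -> 'sk', 'bt' -> 'pt'). 'tozkobtoz' -> 'toskoptoz'
Rule 3: Final Devoicing: word-final voiced obstruent 'z' becomes voiceless 's'. 'toskoptoz' -> 'toskoptos'
Final form: 'toskoptos'

toskoptos


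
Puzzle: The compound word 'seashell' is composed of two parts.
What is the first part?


Split 'seashell' into 'sea' + 'shell'. The first part is 'sea'.

sea


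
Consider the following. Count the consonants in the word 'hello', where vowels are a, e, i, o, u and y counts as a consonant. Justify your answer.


Consonants in 'hello': h, l, l = 3 consonants.

3


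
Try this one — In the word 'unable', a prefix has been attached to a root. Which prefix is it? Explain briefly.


The word 'unable' = 'un' (prefix) + 'able' (root). The prefix is 'un'.

un


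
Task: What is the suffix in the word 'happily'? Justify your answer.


The word 'happily' = 'happy' (root) + '-ly' (suffix). The suffix is '-ly'.

ly


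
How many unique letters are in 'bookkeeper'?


Unique letters in 'bookkeeper': {b, e, k, o, p, r} = 6 distinct letters.

6


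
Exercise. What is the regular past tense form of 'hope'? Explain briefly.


Apply rule: Add -d (word ends in -e). 'hope' becomes 'hoped'.

hoped


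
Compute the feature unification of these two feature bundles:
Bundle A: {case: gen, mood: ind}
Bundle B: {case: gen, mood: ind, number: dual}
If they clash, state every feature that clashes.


Compare features:
case: A=gen vs B=gen -> unified: gen
mood: A=ind vs B=ind -> unified: ind
number: A=_ vs B=dual -> unified: dual
No clashes found.

Unified: {case: gen, mood: ind, number: dual}


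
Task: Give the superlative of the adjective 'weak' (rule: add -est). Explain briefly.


Apply superlative formation (add -est): 'weak' -> 'weakest'.

weakest


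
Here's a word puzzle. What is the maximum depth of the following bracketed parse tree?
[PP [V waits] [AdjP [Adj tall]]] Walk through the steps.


Count bracket nesting levels:
'[' at pos 0: depth = 1
'[' at pos 4: depth = 2
'[' at pos 14: depth = 2
'[' at pos 20: depth = 3
Maximum depth reached: 3

3


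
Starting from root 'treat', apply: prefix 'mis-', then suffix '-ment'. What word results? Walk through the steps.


Step 1: Add prefix 'mis-' to 'treat' = 'mistreat'
Step 2: Add suffix '-ment' to 'mistreat' = 'mistreatment'

mistreatment


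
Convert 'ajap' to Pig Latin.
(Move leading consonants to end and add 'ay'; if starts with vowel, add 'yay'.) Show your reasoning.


'ajap' starts with a vowel, so add 'yay': 'ajapyay'.

ajapyay


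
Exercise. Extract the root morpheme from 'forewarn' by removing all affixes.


Remove prefix 'fore' from 'forewarn' to get root 'warn'.

warn


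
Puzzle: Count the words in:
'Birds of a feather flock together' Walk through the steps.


Split into words: Birds | of | a | feather | flock | together = 6 words.

6


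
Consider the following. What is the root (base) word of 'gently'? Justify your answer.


Remove suffix '-ly' from 'gently' to get root 'gentle'.

gentle


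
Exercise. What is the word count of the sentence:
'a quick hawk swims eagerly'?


Split into words: a | quick | hawk | swims | eagerly = 5 words.

5


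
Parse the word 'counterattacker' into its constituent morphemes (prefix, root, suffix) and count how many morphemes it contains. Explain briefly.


Step 1: Identify prefix: 'counter' (meaning: against)
Step 2: Identify root: 'attack'
Step 3: Identify suffix(es): 'er'
Decomposition: counter- (prefix: against) + attack (root) + -er (suffix: one who)
Total morphemes: 3

3 morphemes (counter- (prefix: against) + attack (root) + -er (suffix: one who))


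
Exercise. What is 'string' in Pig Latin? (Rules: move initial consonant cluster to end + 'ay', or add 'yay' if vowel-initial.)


'string': move consonant cluster 'str' to end and add 'ay': 'ingstray'.

ingstray


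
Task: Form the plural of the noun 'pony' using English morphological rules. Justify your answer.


Apply rule: Change -y to -ies (consonant + y). 'pony' becomes 'ponies'.

ponies


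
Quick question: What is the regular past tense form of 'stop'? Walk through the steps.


Apply rule: Double final consonant and add -ed. 'stop' becomes 'stopped'.

stopped


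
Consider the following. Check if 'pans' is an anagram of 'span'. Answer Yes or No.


Sorted letters of 'pans': 'anps'
Sorted letters of 'span': 'anps'
They match.

Yes


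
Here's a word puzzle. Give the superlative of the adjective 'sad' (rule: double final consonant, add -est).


Apply superlative formation (double final consonant, add -est): 'sad' -> 'saddest'.

saddest


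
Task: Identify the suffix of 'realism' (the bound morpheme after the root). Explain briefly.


The word 'realism' = 'real' (root) + '-ism' (suffix). The suffix is '-ism'.

ism


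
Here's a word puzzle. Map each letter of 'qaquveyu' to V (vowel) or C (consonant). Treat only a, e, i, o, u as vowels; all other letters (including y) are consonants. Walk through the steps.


Letter mapping: q = C, a = V, q = C, u = V, v = C, e = V, y = C, u = V.

CVCVCVCV


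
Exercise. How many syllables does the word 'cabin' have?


Break 'cabin' into syllables: cab-in -> cab | in = 2 syllables

2 syllables


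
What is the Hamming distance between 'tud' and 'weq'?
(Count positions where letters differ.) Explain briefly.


Alignment:
Position 1: 't' vs 'w' = DIFFER
Position 2: 'u' vs 'e' = DIFFER
Position 3: 'd' vs 'q' = DIFFER
Total differences: 3

3


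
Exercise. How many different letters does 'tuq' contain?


Unique letters in 'tuq': {q, t, u} = 3 distinct letters.

3


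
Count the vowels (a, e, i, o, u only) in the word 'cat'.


Vowels in 'cat': a = 1 vowels.

1


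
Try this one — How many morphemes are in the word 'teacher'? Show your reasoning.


Decomposition: teach (root) + -er (suffix) = 2 morpheme(s)

2 morphemes


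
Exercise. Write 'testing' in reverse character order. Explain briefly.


Reverse 'testing' character by character: 'gnitset'.

gnitset


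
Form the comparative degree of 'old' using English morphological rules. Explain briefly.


Apply comparative formation (add -er): 'old' -> 'older'.

older


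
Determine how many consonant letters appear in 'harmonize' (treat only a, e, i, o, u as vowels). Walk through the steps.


Consonants in 'harmonize': h, r, m, n, z = 5 consonants.

5


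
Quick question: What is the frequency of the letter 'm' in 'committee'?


Letter 'm' in 'committee': found at position(s) 3, 4 = 2 occurrence(s).

2


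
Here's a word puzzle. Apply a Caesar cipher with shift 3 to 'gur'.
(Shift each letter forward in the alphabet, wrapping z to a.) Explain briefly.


Shift each letter by 3: g -> j, u -> x, r -> u. Result: 'jxu'.

jxu


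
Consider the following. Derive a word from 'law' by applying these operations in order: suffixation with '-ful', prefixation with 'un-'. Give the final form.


Step 1: Add suffix '-ful' to 'law' = 'lawful'
Step 2: Add prefix 'un-' to 'lawful' = 'unlawful'

unlawful


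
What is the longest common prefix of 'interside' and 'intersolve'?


Compare from the start: 6 characters match: 'inters'. Mismatch at position 7: 'i' vs 'o'.

inters


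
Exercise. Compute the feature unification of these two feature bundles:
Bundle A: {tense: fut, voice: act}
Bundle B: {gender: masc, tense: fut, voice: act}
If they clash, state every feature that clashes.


Compare features:
gender: A=_ vs B=masc -> unified: masc
tense: A=fut vs B=fut -> unified: fut
voice: A=act vs B=act -> unified: act
No clashes found.

Unified: {gender: masc, tense: fut, voice: act}


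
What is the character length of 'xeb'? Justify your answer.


Spell out 'xeb' and number each letter: x(1), e(2), b(3). Total: 3 letters.

3


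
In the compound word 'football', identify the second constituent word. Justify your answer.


Split 'football' into 'foot' + 'ball'. The second part is 'ball'.

ball


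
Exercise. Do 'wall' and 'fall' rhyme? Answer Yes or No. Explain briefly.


Rime (stressed vowel + following sounds) of 'wall': -all = /ɔːl/
Rime of 'fall': -all = /ɔːl/
/ɔːl/ and /ɔːl/ are the same ending sound, so the words rhyme.

Yes


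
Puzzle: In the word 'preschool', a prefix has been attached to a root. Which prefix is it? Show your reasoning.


The word 'preschool' = 'pre' (prefix) + 'school' (root). The prefix is 'pre'.

pre


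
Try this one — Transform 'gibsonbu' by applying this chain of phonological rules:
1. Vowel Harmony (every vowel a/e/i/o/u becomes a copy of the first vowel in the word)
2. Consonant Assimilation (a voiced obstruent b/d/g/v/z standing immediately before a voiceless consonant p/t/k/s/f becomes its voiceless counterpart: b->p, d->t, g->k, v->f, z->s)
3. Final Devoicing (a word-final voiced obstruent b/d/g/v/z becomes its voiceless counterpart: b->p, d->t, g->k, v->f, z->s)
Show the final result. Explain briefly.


Starting form: 'gibsonbu'
Rule 1: Vowel Harmony: all vowels become 'i' (matching first vowel). 'gibsonbu' -> 'gibsinbi'
Rule 2: Consonant Assimilation: voiced obstruent before voiceless consonant becomes voiceless ('bs' -> 'ps'). 'gibsinbi' -> 'gipsinbi'
Rule 3: Final Devoicing: the word ends in the vowel 'i', not a consonant. No change.
Final form: 'gipsinbi'

gipsinbi


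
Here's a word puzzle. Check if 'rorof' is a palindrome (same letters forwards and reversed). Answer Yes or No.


Forward: 'rorof'
Reversed: 'foror'
They differ.

No


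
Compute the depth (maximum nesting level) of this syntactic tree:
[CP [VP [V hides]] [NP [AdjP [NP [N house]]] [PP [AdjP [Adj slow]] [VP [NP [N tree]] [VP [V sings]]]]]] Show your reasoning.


Count bracket nesting levels:
'[' at pos 0: depth = 1
'[' at pos 4: depth = 2
'[' at pos 8: depth = 3
'[' at pos 19: depth = 2
'[' at pos 23: depth = 3
'[' at pos 29: depth = 4
'[' at pos 33: depth = 5
'[' at pos 45: depth = 3
'[' at pos 49: depth = 4
'[' at pos 55: depth = 5
'[' at pos 67: depth = 4
'[' at pos 71: depth = 5
'[' at pos 75: depth = 6
'[' at pos 85: depth = 5
'[' at pos 89: depth = 6
Maximum depth reached: 6

6


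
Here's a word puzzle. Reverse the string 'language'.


Reverse 'language' character by character: 'egaugnal'.

egaugnal


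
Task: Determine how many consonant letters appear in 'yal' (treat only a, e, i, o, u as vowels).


Consonants in 'yal': y, l = 2 consonants.

2


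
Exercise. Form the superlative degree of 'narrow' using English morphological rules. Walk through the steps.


Apply superlative formation (add -est): 'narrow' -> 'narrowest'.

narrowest


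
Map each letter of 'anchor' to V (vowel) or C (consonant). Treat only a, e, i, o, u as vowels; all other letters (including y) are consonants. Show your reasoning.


Letter mapping: a = V, n = C, c = C, h = C, o = V, r = C.

VCCCVC


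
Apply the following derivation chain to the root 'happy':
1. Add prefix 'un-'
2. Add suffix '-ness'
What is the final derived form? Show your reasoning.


Step 1: Add prefix 'un-' to 'happy' = 'unhappy'
Step 2: Add suffix '-ness' to 'unhappy' = 'unhappiness'

unhappiness


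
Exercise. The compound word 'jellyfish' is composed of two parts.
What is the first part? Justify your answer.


Split 'jellyfish' into 'jelly' + 'fish'. The first part is 'jelly'.

jelly


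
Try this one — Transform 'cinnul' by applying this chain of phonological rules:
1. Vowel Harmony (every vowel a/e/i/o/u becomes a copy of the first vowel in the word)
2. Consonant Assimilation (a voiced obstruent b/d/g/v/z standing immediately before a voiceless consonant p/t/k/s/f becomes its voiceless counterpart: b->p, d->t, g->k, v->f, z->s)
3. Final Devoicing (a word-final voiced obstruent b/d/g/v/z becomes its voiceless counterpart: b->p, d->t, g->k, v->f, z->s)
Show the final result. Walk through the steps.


Starting form: 'cinnul'
Rule 1: Vowel Harmony: all vowels become 'i' (matching first vowel). 'cinnul' -> 'cinnil'
Rule 2: Consonant Assimilation: no voiced obstruent (b/d/g/v/z) stands immediately before a voiceless consonant (p/t/k/s/f). No change.
Rule 3: Final Devoicing: final consonant 'l' is not one of the voiced obstruents b/d/g/v/z. No change.
Final form: 'cinnil'

cinnil


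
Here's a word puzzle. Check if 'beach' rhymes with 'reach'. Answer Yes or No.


Rime (stressed vowel + following sounds) of 'beach': -each = /iːtʃ/
Rime of 'reach': -each = /iːtʃ/
/iːtʃ/ and /iːtʃ/ are the same ending sound, so the words rhyme.

Yes


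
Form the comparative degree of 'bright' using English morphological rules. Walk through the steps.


Apply comparative formation (add -er): 'bright' -> 'brighter'.

brighter


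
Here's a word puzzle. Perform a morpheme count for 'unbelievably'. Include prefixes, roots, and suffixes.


Decomposition: un- (prefix) + believe (root) + -able (suffix) + -ly (suffix) = 4 morpheme(s)

4 morphemes


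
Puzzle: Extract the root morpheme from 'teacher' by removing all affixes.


Remove suffix '-er' from 'teacher' to get root 'teach'.

teach


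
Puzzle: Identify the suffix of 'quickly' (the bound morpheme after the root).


The word 'quickly' = 'quick' (root) + '-ly' (suffix). The suffix is '-ly'.

ly


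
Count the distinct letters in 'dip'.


Unique letters in 'dip': {d, i, p} = 3 distinct letters.

3


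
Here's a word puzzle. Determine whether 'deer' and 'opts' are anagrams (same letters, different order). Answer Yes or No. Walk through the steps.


Sorted letters of 'deer': 'deer'
Sorted letters of 'opts': 'opst'
They do not match.

No


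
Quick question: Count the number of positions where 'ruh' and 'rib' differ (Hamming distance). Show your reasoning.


Alignment:
Position 1: 'r' vs 'r' = match
Position 2: 'u' vs 'i' = DIFFER
Position 3: 'h' vs 'b' = DIFFER
Total differences: 2

2


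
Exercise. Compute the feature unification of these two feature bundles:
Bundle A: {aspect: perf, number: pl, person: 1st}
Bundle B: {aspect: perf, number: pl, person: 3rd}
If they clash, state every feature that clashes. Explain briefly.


Compare features:
aspect: A=perf vs B=perf -> unified: perf
number: A=pl vs B=pl -> unified: pl
person: A=1st vs B=3rd -> CLASH
Clash detected on feature 'person' (1st vs 3rd); unification fails.

CLASH on 'person' (1st vs 3rd)


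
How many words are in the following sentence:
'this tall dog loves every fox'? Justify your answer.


Split into words: this | tall | dog | loves | every | fox = 6 words.

6


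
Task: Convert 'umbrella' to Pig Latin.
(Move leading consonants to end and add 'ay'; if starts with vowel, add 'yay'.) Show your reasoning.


'umbrella' starts with a vowel, so add 'yay': 'umbrellayay'.

umbrellayay


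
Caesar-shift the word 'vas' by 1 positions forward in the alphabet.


Shift each letter by 1: v -> w, a -> b, s -> t. Result: 'wbt'.

wbt


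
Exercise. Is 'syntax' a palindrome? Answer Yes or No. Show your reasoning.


Forward: 'syntax'
Reversed: 'xatnys'
They differ.

No


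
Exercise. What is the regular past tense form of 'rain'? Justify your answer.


Apply rule: Add -ed. 'rain' becomes 'rained'.

rained


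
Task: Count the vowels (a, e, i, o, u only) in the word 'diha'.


Vowels in 'diha': i, a = 2 vowels.

2


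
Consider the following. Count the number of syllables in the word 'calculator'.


Break 'calculator' into syllables: cal-cu-la-tor -> cal | cu | la | tor = 4 syllables

4 syllables


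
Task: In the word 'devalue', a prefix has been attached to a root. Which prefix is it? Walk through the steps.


The word 'devalue' = 'de' (prefix) + 'value' (root). The prefix is 'de'.

de


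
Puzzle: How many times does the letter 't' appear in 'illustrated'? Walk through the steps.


Letter 't' in 'illustrated': found at position(s) 6, 9 = 2 occurrence(s).

2


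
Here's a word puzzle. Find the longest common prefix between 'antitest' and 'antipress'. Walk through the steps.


Compare from the start: 4 characters match: 'anti'. Mismatch at position 5: 't' vs 'p'.

anti


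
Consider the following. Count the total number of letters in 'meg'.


Spell out 'meg' and number each letter: m(1), e(2), g(3). Total: 3 letters.

3


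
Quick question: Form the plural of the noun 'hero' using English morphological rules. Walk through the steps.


Apply rule: Add -es (consonant + o). 'hero' becomes 'heroes'.

heroes


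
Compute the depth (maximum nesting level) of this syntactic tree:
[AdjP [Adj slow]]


Count bracket nesting levels:
'[' at pos 0: depth = 1
'[' at pos 6: depth = 2
Maximum depth reached: 2

2


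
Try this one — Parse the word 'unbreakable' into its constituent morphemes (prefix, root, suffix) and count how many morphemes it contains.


Step 1: Identify prefix: 'un' (meaning: not/reverse)
Step 2: Identify root: 'break'
Step 3: Identify suffix(es): 'able'
Decomposition: un- (prefix: not/reverse) + break (root) + -able (suffix: capable of)
Total morphemes: 3

3 morphemes (un- (prefix: not/reverse) + break (root) + -able (suffix: capable of))


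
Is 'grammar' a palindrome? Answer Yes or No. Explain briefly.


Forward: 'grammar'
Reversed: 'rammarg'
They differ.

No


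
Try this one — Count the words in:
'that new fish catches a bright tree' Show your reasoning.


Split into words: that | new | fish | catches | a | bright | tree = 7 words.

7


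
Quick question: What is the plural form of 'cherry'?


Apply rule: Change -y to -ies (consonant + y). 'cherry' becomes 'cherries'.

cherries


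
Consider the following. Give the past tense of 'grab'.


Apply rule: Double final consonant and add -ed. 'grab' becomes 'grabbed'.

grabbed


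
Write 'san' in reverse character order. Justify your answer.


Reverse 'san' character by character: 'nas'.

nas


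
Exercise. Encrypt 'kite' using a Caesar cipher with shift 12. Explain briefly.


Shift each letter by 12: k -> w, i -> u, t -> f, e -> q. Result: 'wufq'.

wufq


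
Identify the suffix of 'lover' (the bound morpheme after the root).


The word 'lover' = 'love' (root) + '-er' (suffix). The suffix is '-er'.

er


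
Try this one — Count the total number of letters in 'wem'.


Spell out 'wem' and number each letter: w(1), e(2), m(3). Total: 3 letters.

3


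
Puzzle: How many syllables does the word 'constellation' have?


Break 'constellation' into syllables: con-stel-la-tion -> con | stel | la | tion = 4 syllables

4 syllables


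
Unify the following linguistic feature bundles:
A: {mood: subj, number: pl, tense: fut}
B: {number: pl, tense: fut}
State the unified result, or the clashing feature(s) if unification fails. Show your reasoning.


Compare features:
mood: A=subj vs B=_ -> unified: subj
number: A=pl vs B=pl -> unified: pl
tense: A=fut vs B=fut -> unified: fut
No clashes found.

Unified: {mood: subj, number: pl, tense: fut}


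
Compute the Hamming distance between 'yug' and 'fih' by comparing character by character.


Alignment:
Position 1: 'y' vs 'f' = DIFFER
Position 2: 'u' vs 'i' = DIFFER
Position 3: 'g' vs 'h' = DIFFER
Total differences: 3

3


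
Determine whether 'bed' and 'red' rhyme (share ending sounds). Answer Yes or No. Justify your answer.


Rime (stressed vowel + following sounds) of 'bed': -ed = /ɛd/
Rime of 'red': -ed = /ɛd/
/ɛd/ and /ɛd/ are the same ending sound, so the words rhyme.

Yes


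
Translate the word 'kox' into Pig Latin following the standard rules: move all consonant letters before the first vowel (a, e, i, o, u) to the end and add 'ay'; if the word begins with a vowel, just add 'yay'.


'kox': move consonant cluster 'k' to end and add 'ay': 'oxkay'.

oxkay


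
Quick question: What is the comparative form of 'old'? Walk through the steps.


Apply comparative formation (add -er): 'old' -> 'older'.

older


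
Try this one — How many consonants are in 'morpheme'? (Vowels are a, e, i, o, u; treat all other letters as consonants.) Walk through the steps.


Consonants in 'morpheme': m, r, p, h, m = 5 consonants.

5


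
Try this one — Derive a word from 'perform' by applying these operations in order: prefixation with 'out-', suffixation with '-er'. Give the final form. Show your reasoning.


Step 1: Add prefix 'out-' to 'perform' = 'outperform'
Step 2: Add suffix '-er' to 'outperform' = 'outperformer'

outperformer


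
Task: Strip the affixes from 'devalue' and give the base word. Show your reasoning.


Remove prefix 'de' from 'devalue' to get root 'value'.

value


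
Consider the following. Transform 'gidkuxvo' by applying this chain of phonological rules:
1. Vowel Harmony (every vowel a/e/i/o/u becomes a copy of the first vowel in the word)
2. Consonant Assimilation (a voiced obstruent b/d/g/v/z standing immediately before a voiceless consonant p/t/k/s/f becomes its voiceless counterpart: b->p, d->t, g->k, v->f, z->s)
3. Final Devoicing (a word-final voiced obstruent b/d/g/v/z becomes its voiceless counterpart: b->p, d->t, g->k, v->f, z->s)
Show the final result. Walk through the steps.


Starting form: 'gidkuxvo'
Rule 1: Vowel Harmony: all vowels become 'i' (matching first vowel). 'gidkuxvo' -> 'gidkixvi'
Rule 2: Consonant Assimilation: voiced obstruent before voiceless consonant becomes voiceless ('dk' -> 'tk'). 'gidkixvi' -> 'gitkixvi'
Rule 3: Final Devoicing: the word ends in the vowel 'i', not a consonant. No change.
Final form: 'gitkixvi'

gitkixvi


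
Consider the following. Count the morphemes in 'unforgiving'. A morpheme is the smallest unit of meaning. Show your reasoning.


Decomposition: un- (prefix) + forgive (root) + -ing (suffix) = 3 morpheme(s)

3 morphemes


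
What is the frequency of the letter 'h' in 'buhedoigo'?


Letter 'h' in 'buhedoigo': found at position(s) 3 = 1 occurrence(s).

1


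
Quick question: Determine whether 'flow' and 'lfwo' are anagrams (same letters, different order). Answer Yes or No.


Sorted letters of 'flow': 'flow'
Sorted letters of 'lfwo': 'flow'
They match.

Yes
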